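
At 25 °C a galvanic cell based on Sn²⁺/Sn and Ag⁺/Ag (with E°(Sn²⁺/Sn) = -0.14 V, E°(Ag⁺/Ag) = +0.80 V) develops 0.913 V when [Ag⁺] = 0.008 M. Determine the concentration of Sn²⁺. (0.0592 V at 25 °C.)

From the Nernst equation, log Q = n(E° − E)/0.0592 = 2(0.94 − 0.913)/0.0592 = 0.912, so Q = 8.17.
With Q = [Sn²⁺]/[Ag⁺]^2 and the known concentrations, [Sn²⁺] in the numerator gives [Sn²⁺] = 5.2 × 10^-4 M.

5.2 × 10^-4 M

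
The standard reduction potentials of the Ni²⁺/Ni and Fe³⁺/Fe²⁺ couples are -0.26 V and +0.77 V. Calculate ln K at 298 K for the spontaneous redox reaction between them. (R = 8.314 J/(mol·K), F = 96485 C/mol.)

ln K = 80.2

E°_cell = +0.77 − (-0.26) = 1.03 V, with n = 2 electrons transferred.
At equilibrium E = 0, so the Nernst equation gives ln K = nFE°/RT = (2)(96485)(1.03)/((8.314)(298)) = 80.22.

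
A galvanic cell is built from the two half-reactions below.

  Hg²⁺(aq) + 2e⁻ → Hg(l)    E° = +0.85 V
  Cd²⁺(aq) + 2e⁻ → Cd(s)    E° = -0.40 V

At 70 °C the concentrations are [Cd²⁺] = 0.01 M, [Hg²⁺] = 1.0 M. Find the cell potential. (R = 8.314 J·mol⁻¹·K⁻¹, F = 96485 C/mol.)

The Hg²⁺/Hg couple has the higher reduction potential and acts as the cathode, so E°_cell = +0.85 − (-0.40) = 1.25 V.
Balancing electrons gives n = 2; the reaction quotient is Q = [Cd²⁺]/[Hg²⁺] = 0.0100.
E = E° − (RT/nF) ln Q = 1.25 − (8.314×343)/(2×96485) × (-4.605) = 1.250 + 0.068 = 1.318 V.

1.32 V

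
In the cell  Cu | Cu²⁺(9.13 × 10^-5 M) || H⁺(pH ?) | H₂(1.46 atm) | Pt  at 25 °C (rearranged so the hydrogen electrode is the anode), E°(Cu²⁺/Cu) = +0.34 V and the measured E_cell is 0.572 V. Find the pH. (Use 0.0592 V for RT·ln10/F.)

pH = 5.86

E°_cell = 0.34 V and n = 2.
log Q = n(E° − E)/0.0592 = 2×(0.34 − 0.572)/0.0592 = -7.838.
With Q = [H⁺]^2 / ([Cu²⁺]·P(H₂)), solving for [H⁺] gives log[H⁺] = -5.857, so pH = 5.86.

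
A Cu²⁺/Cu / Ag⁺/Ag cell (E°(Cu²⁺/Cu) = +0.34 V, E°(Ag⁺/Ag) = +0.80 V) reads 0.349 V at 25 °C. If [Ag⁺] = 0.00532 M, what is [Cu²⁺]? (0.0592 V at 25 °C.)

0.16 M

From the Nernst equation, log Q = n(E° − E)/0.0592 = 2(0.46 − 0.349)/0.0592 = 3.750, so Q = 5620.
With Q = [Cu²⁺]/[Ag⁺]^2 and the known concentrations, [Cu²⁺] in the numerator gives [Cu²⁺] = 0.16 M.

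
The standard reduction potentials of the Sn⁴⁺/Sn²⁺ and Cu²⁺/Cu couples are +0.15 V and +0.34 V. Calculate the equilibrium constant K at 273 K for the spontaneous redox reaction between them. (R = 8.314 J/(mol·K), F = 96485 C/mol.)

1 × 10^7

E°_cell = +0.34 − (+0.15) = 0.19 V, with n = 2 electrons transferred.
At equilibrium E = 0, so the Nernst equation gives ln K = nFE°/RT = (2)(96485)(0.19)/((8.314)(273)) = 16.15.
K = e^16.15 = 1 × 10^7.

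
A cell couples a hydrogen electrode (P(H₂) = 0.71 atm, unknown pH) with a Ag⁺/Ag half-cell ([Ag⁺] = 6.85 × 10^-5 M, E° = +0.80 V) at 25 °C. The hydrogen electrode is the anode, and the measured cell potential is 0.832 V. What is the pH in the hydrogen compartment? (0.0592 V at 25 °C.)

E°_cell = 0.80 V and n = 2.
log Q = n(E° − E)/0.0592 = 2×(0.80 − 0.832)/0.0592 = -1.081.
With Q = [H⁺]^2 / ([Ag⁺]^2·P(H₂)), solving for [H⁺] gives log[H⁺] = -4.779, so pH = 4.78.

pH = 4.78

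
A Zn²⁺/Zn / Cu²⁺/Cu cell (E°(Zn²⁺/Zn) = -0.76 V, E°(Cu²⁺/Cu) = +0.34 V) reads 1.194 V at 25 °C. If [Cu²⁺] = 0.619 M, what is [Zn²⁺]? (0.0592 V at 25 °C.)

From the Nernst equation, log Q = n(E° − E)/0.0592 = 2(1.10 − 1.194)/0.0592 = -3.176, so Q = 6.67 × 10^-4.
With Q = [Zn²⁺]/[Cu²⁺] and the known concentrations, [Zn²⁺] in the numerator gives [Zn²⁺] = 4.1 × 10^-4 M.

4.1 × 10^-4 M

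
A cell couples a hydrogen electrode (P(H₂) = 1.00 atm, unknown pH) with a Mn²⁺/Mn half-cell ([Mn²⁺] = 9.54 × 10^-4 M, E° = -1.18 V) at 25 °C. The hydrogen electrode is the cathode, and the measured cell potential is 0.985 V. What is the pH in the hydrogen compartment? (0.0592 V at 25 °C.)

E°_cell = 1.18 V and n = 2.
log Q = n(E° − E)/0.0592 = 2×(1.18 − 0.985)/0.0592 = 6.588.
With Q = [Mn²⁺]·P(H₂) / [H⁺]^2, solving for [H⁺] gives log[H⁺] = -4.804, so pH = 4.80.

pH = 4.80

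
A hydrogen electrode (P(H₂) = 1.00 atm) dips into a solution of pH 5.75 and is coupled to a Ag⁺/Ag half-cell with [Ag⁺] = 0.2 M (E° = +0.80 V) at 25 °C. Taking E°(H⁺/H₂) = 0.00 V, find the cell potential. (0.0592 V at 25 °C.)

The Ag⁺/Ag couple is the cathode, so E°_cell = 0.80 V; n = 2.
[H⁺] = 10^(−5.75) = 1.8 × 10^-6 M, and Q = [H⁺]^2 / ([Ag⁺]^2·P(H₂)) = 7.91 × 10^-11.
E = E° − (0.0592/2) log Q = 0.80 − (0.0592/2)(-10.102) = 1.099 V.

1.10 V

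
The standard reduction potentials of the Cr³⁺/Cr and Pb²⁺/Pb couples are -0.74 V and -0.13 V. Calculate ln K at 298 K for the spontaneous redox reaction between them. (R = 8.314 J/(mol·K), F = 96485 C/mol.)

ln K = 142.5

E°_cell = -0.13 − (-0.74) = 0.61 V, with n = 6 electrons transferred.
At equilibrium E = 0, so the Nernst equation gives ln K = nFE°/RT = (6)(96485)(0.61)/((8.314)(298)) = 142.53.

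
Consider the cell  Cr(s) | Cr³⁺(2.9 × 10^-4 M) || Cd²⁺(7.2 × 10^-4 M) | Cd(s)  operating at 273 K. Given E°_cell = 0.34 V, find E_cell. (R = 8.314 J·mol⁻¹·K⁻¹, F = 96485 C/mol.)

0.319 V

Balancing electrons gives n = 6; the reaction quotient is Q = [Cr³⁺]^2/[Cd²⁺]^3 = 225.
E = E° − (RT/nF) ln Q = 0.34 − (8.314×273)/(6×96485) × (5.418) = 0.340 − 0.021 = 0.319 V.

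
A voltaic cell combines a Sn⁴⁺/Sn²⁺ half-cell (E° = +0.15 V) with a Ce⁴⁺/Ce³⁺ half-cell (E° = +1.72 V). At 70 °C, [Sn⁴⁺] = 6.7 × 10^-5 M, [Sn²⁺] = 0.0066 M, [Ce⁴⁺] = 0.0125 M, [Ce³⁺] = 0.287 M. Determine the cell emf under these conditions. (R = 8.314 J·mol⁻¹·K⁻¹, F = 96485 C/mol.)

The Ce⁴⁺/Ce³⁺ couple has the higher reduction potential and acts as the cathode, so E°_cell = +1.72 − (+0.15) = 1.57 V.
Balancing electrons gives n = 2; the reaction quotient is Q = [Sn⁴⁺]·[Ce³⁺]^2/([Sn²⁺]·[Ce⁴⁺]^2) = 5.35.
E = E° − (RT/nF) ln Q = 1.57 − (8.314×343)/(2×96485) × (1.677) = 1.570 − 0.025 = 1.545 V.

1.55 V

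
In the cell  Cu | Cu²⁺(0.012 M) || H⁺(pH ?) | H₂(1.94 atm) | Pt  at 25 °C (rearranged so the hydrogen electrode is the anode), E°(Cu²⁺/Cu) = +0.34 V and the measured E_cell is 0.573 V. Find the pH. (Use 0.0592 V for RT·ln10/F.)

E°_cell = 0.34 V and n = 2.
log Q = n(E° − E)/0.0592 = 2×(0.34 − 0.573)/0.0592 = -7.872.
With Q = [H⁺]^2 / ([Cu²⁺]·P(H₂)), solving for [H⁺] gives log[H⁺] = -4.752, so pH = 4.75.

pH = 4.75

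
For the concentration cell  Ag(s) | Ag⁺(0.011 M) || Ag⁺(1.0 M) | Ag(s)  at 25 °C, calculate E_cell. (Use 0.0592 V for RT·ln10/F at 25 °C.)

Both half-cells are Ag⁺/Ag, so E°_cell = 0. The concentrated side is the cathode; the cell reaction moves Ag⁺ from high to low concentration with n = 1.
Q = [Ag⁺]_dilute/[Ag⁺]_conc = 0.011/1.0 = 0.0110.
E = 0 − (0.0592/1) log Q = −(0.0592/1)(-1.959) = 0.1160 V.

0.12 V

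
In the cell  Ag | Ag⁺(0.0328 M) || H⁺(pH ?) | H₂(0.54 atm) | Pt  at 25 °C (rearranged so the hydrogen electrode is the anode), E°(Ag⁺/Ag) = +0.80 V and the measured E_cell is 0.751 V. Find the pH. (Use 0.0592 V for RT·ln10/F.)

pH = 0.79

E°_cell = 0.80 V and n = 2.
log Q = n(E° − E)/0.0592 = 2×(0.80 − 0.751)/0.0592 = 1.655.
With Q = [H⁺]^2 / ([Ag⁺]^2·P(H₂)), solving for [H⁺] gives log[H⁺] = -0.790, so pH = 0.79.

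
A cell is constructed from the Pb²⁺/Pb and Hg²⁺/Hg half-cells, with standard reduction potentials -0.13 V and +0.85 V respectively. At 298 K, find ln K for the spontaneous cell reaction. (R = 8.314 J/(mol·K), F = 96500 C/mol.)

E°_cell = +0.85 − (-0.13) = 0.98 V, with n = 2 electrons transferred.
At equilibrium E = 0, so the Nernst equation gives ln K = nFE°/RT = (2)(96500)(0.98)/((8.314)(298)) = 76.34.

ln K = 76.3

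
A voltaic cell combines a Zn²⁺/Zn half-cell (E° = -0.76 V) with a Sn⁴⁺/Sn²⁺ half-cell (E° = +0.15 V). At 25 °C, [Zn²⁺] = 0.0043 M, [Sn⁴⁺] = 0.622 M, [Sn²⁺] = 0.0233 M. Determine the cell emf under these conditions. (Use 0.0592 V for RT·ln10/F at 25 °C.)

The Sn⁴⁺/Sn²⁺ couple has the higher reduction potential and acts as the cathode, so E°_cell = +0.15 − (-0.76) = 0.91 V.
Balancing electrons gives n = 2; the reaction quotient is Q = [Zn²⁺]·[Sn²⁺]/[Sn⁴⁺] = 1.61 × 10^-4.
At 25 °C, E = E° − (0.0592/n) log Q = 0.91 − (0.0592/2)(-3.793) = 0.910 + 0.112 = 1.022 V.

1.02 V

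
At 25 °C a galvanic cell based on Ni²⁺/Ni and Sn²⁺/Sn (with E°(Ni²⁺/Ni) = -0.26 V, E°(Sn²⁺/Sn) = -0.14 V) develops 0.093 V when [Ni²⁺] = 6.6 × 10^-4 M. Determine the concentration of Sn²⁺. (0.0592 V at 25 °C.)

From the Nernst equation, log Q = n(E° − E)/0.0592 = 2(0.12 − 0.093)/0.0592 = 0.912, so Q = 8.17.
With Q = [Ni²⁺]/[Sn²⁺] and the known concentrations, [Sn²⁺] in the denominator gives [Sn²⁺] = 8.1 × 10^-5 M.

8.1 × 10^-5 M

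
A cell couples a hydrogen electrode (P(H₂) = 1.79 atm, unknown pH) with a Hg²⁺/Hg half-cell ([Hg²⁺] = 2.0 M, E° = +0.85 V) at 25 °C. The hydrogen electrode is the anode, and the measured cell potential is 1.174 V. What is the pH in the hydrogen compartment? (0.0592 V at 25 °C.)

pH = 5.20

E°_cell = 0.85 V and n = 2.
log Q = n(E° − E)/0.0592 = 2×(0.85 − 1.174)/0.0592 = -10.946.
With Q = [H⁺]^2 / ([Hg²⁺]·P(H₂)), solving for [H⁺] gives log[H⁺] = -5.196, so pH = 5.20.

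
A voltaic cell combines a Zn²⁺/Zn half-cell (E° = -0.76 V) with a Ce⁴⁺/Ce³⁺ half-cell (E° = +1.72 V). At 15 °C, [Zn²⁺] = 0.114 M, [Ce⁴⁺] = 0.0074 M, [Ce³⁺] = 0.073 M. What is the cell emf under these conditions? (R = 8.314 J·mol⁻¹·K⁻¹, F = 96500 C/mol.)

The Ce⁴⁺/Ce³⁺ couple has the higher reduction potential and acts as the cathode, so E°_cell = +1.72 − (-0.76) = 2.48 V.
Balancing electrons gives n = 2; the reaction quotient is Q = [Zn²⁺]·[Ce³⁺]^2/[Ce⁴⁺]^2 = 11.1.
E = E° − (RT/nF) ln Q = 2.48 − (8.314×288)/(2×96500) × (2.406) = 2.480 − 0.030 = 2.450 V.

2.45 V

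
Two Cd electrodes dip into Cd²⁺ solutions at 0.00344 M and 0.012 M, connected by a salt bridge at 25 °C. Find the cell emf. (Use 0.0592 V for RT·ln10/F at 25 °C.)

Both half-cells are Cd²⁺/Cd, so E°_cell = 0. The concentrated side is the cathode; the cell reaction moves Cd²⁺ from high to low concentration with n = 2.
Q = [Cd²⁺]_dilute/[Cd²⁺]_conc = 0.00344/0.012 = 0.287.
E = 0 − (0.0592/2) log Q = −(0.0592/2)(-0.543) = 0.0161 V.

0.016 V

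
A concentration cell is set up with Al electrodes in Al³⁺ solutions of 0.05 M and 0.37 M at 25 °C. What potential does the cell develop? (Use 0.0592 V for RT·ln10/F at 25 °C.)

Both half-cells are Al³⁺/Al, so E°_cell = 0. The concentrated side is the cathode; the cell reaction moves Al³⁺ from high to low concentration with n = 3.
Q = [Al³⁺]_dilute/[Al³⁺]_conc = 0.05/0.37 = 0.135.
E = 0 − (0.0592/3) log Q = −(0.0592/3)(-0.869) = 0.0171 V.

0.017 V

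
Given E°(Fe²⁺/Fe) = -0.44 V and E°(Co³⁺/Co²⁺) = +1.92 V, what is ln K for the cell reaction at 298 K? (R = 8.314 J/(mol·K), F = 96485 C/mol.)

ln K = 183.8

E°_cell = +1.92 − (-0.44) = 2.36 V, with n = 2 electrons transferred.
At equilibrium E = 0, so the Nernst equation gives ln K = nFE°/RT = (2)(96485)(2.36)/((8.314)(298)) = 183.81.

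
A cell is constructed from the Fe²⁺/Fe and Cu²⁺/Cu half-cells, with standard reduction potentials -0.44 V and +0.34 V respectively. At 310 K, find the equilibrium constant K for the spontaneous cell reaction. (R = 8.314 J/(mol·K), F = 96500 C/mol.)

E°_cell = +0.34 − (-0.44) = 0.78 V, with n = 2 electrons transferred.
At equilibrium E = 0, so the Nernst equation gives ln K = nFE°/RT = (2)(96500)(0.78)/((8.314)(310)) = 58.41.
K = e^58.41 = 2.3 × 10^25.

2.3 × 10^25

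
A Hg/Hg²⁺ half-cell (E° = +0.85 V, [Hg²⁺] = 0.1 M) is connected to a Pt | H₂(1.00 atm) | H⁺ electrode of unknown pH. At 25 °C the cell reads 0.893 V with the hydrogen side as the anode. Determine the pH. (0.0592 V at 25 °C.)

E°_cell = 0.85 V and n = 2.
log Q = n(E° − E)/0.0592 = 2×(0.85 − 0.893)/0.0592 = -1.453.
With Q = [H⁺]^2 / ([Hg²⁺]·P(H₂)), solving for [H⁺] gives log[H⁺] = -1.226, so pH = 1.23.

pH = 1.23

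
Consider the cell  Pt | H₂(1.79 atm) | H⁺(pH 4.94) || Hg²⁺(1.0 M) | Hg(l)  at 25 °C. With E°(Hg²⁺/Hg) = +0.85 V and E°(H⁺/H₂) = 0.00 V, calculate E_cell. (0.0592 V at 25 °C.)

The Hg²⁺/Hg couple is the cathode, so E°_cell = 0.85 V; n = 2.
[H⁺] = 10^(−4.94) = 1.1 × 10^-5 M, and Q = [H⁺]^2 / ([Hg²⁺]·P(H₂)) = 7.36 × 10^-11.
E = E° − (0.0592/2) log Q = 0.85 − (0.0592/2)(-10.133) = 1.150 V.

1.15 V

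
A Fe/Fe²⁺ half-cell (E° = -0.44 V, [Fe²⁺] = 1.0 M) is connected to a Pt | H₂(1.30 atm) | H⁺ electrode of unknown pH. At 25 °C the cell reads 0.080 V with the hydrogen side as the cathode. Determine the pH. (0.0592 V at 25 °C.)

pH = 6.02

E°_cell = 0.44 V and n = 2.
log Q = n(E° − E)/0.0592 = 2×(0.44 − 0.080)/0.0592 = 12.162.
With Q = [Fe²⁺]·P(H₂) / [H⁺]^2, solving for [H⁺] gives log[H⁺] = -6.024, so pH = 6.02.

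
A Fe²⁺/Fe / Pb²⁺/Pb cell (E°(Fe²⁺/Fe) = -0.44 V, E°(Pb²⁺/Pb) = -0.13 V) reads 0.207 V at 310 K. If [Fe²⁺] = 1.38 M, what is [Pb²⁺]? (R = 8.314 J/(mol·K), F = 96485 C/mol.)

From the Nernst equation, ln Q = nF(E° − E)/RT = 2×96485×(0.31 − 0.207)/(8.314×310) = 7.712, so Q = 2230.
With Q = [Fe²⁺]/[Pb²⁺] and the known concentrations, [Pb²⁺] in the denominator gives [Pb²⁺] = 6.2 × 10^-4 M.

6.2 × 10^-4 M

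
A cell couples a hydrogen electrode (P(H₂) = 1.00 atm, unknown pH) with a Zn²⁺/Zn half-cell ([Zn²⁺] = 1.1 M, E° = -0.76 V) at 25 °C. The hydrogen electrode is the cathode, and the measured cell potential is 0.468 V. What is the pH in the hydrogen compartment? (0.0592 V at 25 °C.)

pH = 4.91

E°_cell = 0.76 V and n = 2.
log Q = n(E° − E)/0.0592 = 2×(0.76 − 0.468)/0.0592 = 9.865.
With Q = [Zn²⁺]·P(H₂) / [H⁺]^2, solving for [H⁺] gives log[H⁺] = -4.912, so pH = 4.91.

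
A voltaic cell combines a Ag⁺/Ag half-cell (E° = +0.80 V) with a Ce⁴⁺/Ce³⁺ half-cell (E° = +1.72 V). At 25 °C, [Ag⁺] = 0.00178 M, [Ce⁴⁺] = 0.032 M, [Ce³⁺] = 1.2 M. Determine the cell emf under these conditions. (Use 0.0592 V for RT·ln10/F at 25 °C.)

The Ce⁴⁺/Ce³⁺ couple has the higher reduction potential and acts as the cathode, so E°_cell = +1.72 − (+0.80) = 0.92 V.
Balancing electrons gives n = 1; the reaction quotient is Q = [Ag⁺]·[Ce³⁺]/[Ce⁴⁺] = 0.0667.
At 25 °C, E = E° − (0.0592/n) log Q = 0.92 − (0.0592/1)(-1.176) = 0.920 + 0.070 = 0.990 V.

0.990 V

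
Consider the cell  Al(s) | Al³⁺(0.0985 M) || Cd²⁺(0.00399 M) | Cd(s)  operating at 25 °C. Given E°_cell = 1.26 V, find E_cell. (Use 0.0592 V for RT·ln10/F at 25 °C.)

1.21 V

Balancing electrons gives n = 6; the reaction quotient is Q = [Al³⁺]^2/[Cd²⁺]^3 = 1.53 × 10^5.
At 25 °C, E = E° − (0.0592/n) log Q = 1.26 − (0.0592/6)(5.184) = 1.260 − 0.051 = 1.209 V.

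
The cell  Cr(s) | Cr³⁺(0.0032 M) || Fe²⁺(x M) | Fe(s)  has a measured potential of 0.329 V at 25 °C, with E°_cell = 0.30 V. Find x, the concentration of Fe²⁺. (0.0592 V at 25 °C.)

0.21 M

From the Nernst equation, log Q = n(E° − E)/0.0592 = 6(0.30 − 0.329)/0.0592 = -2.939, so Q = 0.00115.
With Q = [Cr³⁺]^2/[Fe²⁺]^3 and the known concentrations, [Fe²⁺]^3 in the denominator gives [Fe²⁺] = 0.21 M.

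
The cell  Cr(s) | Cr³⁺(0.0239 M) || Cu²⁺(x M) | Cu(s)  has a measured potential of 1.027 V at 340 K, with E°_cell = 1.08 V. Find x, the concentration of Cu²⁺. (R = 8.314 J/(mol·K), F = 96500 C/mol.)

From the Nernst equation, ln Q = nF(E° − E)/RT = 6×96500×(1.08 − 1.027)/(8.314×340) = 10.856, so Q = 5.18 × 10^4.
With Q = [Cr³⁺]^2/[Cu²⁺]^3 and the known concentrations, [Cu²⁺]^3 in the denominator gives [Cu²⁺] = 0.0022 M.

0.0022 M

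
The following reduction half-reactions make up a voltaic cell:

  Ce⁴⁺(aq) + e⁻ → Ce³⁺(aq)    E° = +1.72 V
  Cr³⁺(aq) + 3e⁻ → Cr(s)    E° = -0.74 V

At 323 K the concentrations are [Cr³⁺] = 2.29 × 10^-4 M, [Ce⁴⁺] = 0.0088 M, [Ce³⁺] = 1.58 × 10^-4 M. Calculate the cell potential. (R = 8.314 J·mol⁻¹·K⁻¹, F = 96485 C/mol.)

2.65 V

The Ce⁴⁺/Ce³⁺ couple has the higher reduction potential and acts as the cathode, so E°_cell = +1.72 − (-0.74) = 2.46 V.
Balancing electrons gives n = 3; the reaction quotient is Q = [Cr³⁺]·[Ce³⁺]^3/[Ce⁴⁺]^3 = 1.33 × 10^-9.
E = E° − (RT/nF) ln Q = 2.46 − (8.314×323)/(3×96485) × (-20.442) = 2.460 + 0.190 = 2.650 V.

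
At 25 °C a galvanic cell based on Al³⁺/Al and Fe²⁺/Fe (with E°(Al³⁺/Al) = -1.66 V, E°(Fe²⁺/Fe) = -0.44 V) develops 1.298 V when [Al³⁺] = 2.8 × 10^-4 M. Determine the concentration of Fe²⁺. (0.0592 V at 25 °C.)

1.8 M

From the Nernst equation, log Q = n(E° − E)/0.0592 = 6(1.22 − 1.298)/0.0592 = -7.905, so Q = 1.24 × 10^-8.
With Q = [Al³⁺]^2/[Fe²⁺]^3 and the known concentrations, [Fe²⁺]^3 in the denominator gives [Fe²⁺] = 1.8 M.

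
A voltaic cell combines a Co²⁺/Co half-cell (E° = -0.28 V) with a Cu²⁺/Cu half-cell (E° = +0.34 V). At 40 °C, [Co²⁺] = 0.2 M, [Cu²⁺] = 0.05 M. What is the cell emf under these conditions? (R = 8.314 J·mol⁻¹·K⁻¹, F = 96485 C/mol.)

0.601 V

The Cu²⁺/Cu couple has the higher reduction potential and acts as the cathode, so E°_cell = +0.34 − (-0.28) = 0.62 V.
Balancing electrons gives n = 2; the reaction quotient is Q = [Co²⁺]/[Cu²⁺] = 4.00.
E = E° − (RT/nF) ln Q = 0.62 − (8.314×313)/(2×96485) × (1.386) = 0.620 − 0.019 = 0.601 V.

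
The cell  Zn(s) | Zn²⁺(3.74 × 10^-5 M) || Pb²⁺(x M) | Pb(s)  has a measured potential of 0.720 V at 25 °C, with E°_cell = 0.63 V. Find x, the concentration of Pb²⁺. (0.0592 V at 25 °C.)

From the Nernst equation, log Q = n(E° − E)/0.0592 = 2(0.63 − 0.720)/0.0592 = -3.041, so Q = 9.11 × 10^-4.
With Q = [Zn²⁺]/[Pb²⁺] and the known concentrations, [Pb²⁺] in the denominator gives [Pb²⁺] = 0.041 M.

0.041 M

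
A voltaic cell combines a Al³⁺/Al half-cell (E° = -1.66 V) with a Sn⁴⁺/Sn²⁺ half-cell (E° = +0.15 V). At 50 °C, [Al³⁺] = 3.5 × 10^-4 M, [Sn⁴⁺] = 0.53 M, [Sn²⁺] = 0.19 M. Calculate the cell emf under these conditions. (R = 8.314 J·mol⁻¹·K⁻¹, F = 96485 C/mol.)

The Sn⁴⁺/Sn²⁺ couple has the higher reduction potential and acts as the cathode, so E°_cell = +0.15 − (-1.66) = 1.81 V.
Balancing electrons gives n = 6; the reaction quotient is Q = [Al³⁺]^2·[Sn²⁺]^3/[Sn⁴⁺]^3 = 5.64 × 10^-9.
E = E° − (RT/nF) ln Q = 1.81 − (8.314×323)/(6×96485) × (-18.993) = 1.810 + 0.088 = 1.898 V.

1.90 V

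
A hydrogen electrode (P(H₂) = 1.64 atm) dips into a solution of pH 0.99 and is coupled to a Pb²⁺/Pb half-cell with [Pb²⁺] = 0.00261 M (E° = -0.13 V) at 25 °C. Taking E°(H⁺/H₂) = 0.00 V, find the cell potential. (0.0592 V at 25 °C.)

The hydrogen couple is the cathode, so E°_cell = 0.13 V; n = 2.
[H⁺] = 10^(−0.99) = 0.10 M, and Q = [Pb²⁺]·P(H₂) / [H⁺]^2 = 0.409.
E = E° − (0.0592/2) log Q = 0.13 − (0.0592/2)(-0.389) = 0.142 V.

0.14 V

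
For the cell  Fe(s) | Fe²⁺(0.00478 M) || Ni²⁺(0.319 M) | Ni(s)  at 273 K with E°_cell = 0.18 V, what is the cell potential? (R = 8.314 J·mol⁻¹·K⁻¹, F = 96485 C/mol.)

0.229 V

Balancing electrons gives n = 2; the reaction quotient is Q = [Fe²⁺]/[Ni²⁺] = 0.0150.
E = E° − (RT/nF) ln Q = 0.18 − (8.314×273)/(2×96485) × (-4.201) = 0.180 + 0.049 = 0.229 V.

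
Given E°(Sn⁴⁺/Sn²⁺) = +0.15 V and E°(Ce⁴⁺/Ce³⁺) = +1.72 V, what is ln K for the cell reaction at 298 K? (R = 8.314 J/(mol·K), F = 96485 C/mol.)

E°_cell = +1.72 − (+0.15) = 1.57 V, with n = 2 electrons transferred.
At equilibrium E = 0, so the Nernst equation gives ln K = nFE°/RT = (2)(96485)(1.57)/((8.314)(298)) = 122.28.

ln K = 122.3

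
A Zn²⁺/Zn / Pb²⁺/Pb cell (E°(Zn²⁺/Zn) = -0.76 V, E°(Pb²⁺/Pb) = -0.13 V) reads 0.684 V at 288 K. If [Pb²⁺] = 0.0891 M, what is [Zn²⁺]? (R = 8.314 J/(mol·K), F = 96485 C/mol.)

From the Nernst equation, ln Q = nF(E° − E)/RT = 2×96485×(0.63 − 0.684)/(8.314×288) = -4.352, so Q = 0.0129.
With Q = [Zn²⁺]/[Pb²⁺] and the known concentrations, [Zn²⁺] in the numerator gives [Zn²⁺] = 0.0011 M.

0.0011 M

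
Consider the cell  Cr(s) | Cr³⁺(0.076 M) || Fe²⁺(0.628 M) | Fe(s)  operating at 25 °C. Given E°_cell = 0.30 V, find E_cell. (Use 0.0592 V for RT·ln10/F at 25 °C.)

Balancing electrons gives n = 6; the reaction quotient is Q = [Cr³⁺]^2/[Fe²⁺]^3 = 0.0233.
At 25 °C, E = E° − (0.0592/n) log Q = 0.30 − (0.0592/6)(-1.632) = 0.300 + 0.016 = 0.316 V.

0.316 V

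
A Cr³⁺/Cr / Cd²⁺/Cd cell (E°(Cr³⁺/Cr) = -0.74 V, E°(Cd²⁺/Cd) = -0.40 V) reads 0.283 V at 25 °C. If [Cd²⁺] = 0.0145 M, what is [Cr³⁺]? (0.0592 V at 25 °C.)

From the Nernst equation, log Q = n(E° − E)/0.0592 = 6(0.34 − 0.283)/0.0592 = 5.777, so Q = 5.98 × 10^5.
With Q = [Cr³⁺]^2/[Cd²⁺]^3 and the known concentrations, [Cr³⁺]^2 in the numerator gives [Cr³⁺] = 1.4 M.

1.4 M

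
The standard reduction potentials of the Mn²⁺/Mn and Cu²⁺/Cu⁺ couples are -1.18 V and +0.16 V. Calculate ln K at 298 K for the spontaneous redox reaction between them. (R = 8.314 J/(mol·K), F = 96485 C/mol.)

ln K = 104.4

E°_cell = +0.16 − (-1.18) = 1.34 V, with n = 2 electrons transferred.
At equilibrium E = 0, so the Nernst equation gives ln K = nFE°/RT = (2)(96485)(1.34)/((8.314)(298)) = 104.37.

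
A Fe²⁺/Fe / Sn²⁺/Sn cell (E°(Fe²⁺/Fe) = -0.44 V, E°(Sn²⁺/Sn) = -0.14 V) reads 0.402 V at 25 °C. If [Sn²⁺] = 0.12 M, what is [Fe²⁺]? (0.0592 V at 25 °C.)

From the Nernst equation, log Q = n(E° − E)/0.0592 = 2(0.30 − 0.402)/0.0592 = -3.446, so Q = 3.58 × 10^-4.
With Q = [Fe²⁺]/[Sn²⁺] and the known concentrations, [Fe²⁺] in the numerator gives [Fe²⁺] = 4.3 × 10^-5 M.

4.3 × 10^-5 M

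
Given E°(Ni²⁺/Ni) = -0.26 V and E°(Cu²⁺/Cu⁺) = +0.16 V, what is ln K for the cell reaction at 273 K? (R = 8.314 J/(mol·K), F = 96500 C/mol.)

E°_cell = +0.16 − (-0.26) = 0.42 V, with n = 2 electrons transferred.
At equilibrium E = 0, so the Nernst equation gives ln K = nFE°/RT = (2)(96500)(0.42)/((8.314)(273)) = 35.71.

ln K = 35.7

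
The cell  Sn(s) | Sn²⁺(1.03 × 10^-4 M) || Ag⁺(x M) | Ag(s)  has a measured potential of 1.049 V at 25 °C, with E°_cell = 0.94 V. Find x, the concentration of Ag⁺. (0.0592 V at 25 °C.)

0.7 M

From the Nernst equation, log Q = n(E° − E)/0.0592 = 2(0.94 − 1.049)/0.0592 = -3.682, so Q = 2.08 × 10^-4.
With Q = [Sn²⁺]/[Ag⁺]^2 and the known concentrations, [Ag⁺]^2 in the denominator gives [Ag⁺] = 0.7 M.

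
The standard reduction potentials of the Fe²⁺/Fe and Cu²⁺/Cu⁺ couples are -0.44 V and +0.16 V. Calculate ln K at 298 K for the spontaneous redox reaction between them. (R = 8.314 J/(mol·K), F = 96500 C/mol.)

E°_cell = +0.16 − (-0.44) = 0.60 V, with n = 2 electrons transferred.
At equilibrium E = 0, so the Nernst equation gives ln K = nFE°/RT = (2)(96500)(0.60)/((8.314)(298)) = 46.74.

ln K = 46.7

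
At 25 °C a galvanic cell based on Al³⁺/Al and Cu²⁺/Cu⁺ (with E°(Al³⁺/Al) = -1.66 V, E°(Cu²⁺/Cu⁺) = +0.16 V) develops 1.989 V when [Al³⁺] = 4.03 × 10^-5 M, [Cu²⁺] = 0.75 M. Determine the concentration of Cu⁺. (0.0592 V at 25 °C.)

From the Nernst equation, log Q = n(E° − E)/0.0592 = 3(1.82 − 1.989)/0.0592 = -8.564, so Q = 2.73 × 10^-9.
With Q = [Al³⁺]·[Cu⁺]^3/[Cu²⁺]^3 and the known concentrations, [Cu⁺]^3 in the numerator gives [Cu⁺] = 0.031 M.

0.031 M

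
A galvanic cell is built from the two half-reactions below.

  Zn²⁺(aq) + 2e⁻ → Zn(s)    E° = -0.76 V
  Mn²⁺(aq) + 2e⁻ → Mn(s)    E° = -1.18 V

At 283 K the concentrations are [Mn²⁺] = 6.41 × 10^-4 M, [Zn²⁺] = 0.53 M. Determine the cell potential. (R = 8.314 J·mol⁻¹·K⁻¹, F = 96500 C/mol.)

The Zn²⁺/Zn couple has the higher reduction potential and acts as the cathode, so E°_cell = -0.76 − (-1.18) = 0.42 V.
Balancing electrons gives n = 2; the reaction quotient is Q = [Mn²⁺]/[Zn²⁺] = 0.00121.
E = E° − (RT/nF) ln Q = 0.42 − (8.314×283)/(2×96500) × (-6.718) = 0.420 + 0.082 = 0.502 V.

0.502 V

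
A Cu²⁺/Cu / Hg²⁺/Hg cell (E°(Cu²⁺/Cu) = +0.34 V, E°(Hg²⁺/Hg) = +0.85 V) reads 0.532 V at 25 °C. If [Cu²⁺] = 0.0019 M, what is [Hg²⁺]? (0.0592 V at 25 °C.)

0.011 M

From the Nernst equation, log Q = n(E° − E)/0.0592 = 2(0.51 − 0.532)/0.0592 = -0.743, so Q = 0.181.
With Q = [Cu²⁺]/[Hg²⁺] and the known concentrations, [Hg²⁺] in the denominator gives [Hg²⁺] = 0.011 M.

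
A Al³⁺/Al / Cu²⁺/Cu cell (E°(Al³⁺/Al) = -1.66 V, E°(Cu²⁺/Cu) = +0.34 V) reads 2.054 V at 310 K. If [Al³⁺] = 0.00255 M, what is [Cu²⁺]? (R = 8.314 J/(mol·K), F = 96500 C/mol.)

1.1 M

From the Nernst equation, ln Q = nF(E° − E)/RT = 6×96500×(2.00 − 2.054)/(8.314×310) = -12.131, so Q = 5.39 × 10^-6.
With Q = [Al³⁺]^2/[Cu²⁺]^3 and the known concentrations, [Cu²⁺]^3 in the denominator gives [Cu²⁺] = 1.1 M.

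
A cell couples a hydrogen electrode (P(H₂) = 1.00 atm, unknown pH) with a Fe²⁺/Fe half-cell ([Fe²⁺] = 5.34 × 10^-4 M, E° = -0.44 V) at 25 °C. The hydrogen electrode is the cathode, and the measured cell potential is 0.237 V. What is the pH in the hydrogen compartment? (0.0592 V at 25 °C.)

pH = 5.07

E°_cell = 0.44 V and n = 2.
log Q = n(E° − E)/0.0592 = 2×(0.44 − 0.237)/0.0592 = 6.858.
With Q = [Fe²⁺]·P(H₂) / [H⁺]^2, solving for [H⁺] gives log[H⁺] = -5.065, so pH = 5.07.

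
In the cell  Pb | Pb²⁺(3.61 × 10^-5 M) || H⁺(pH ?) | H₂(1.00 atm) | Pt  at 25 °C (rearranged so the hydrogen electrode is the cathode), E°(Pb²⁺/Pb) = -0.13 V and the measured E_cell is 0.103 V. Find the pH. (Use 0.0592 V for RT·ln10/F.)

E°_cell = 0.13 V and n = 2.
log Q = n(E° − E)/0.0592 = 2×(0.13 − 0.103)/0.0592 = 0.912.
With Q = [Pb²⁺]·P(H₂) / [H⁺]^2, solving for [H⁺] gives log[H⁺] = -2.677, so pH = 2.68.

pH = 2.68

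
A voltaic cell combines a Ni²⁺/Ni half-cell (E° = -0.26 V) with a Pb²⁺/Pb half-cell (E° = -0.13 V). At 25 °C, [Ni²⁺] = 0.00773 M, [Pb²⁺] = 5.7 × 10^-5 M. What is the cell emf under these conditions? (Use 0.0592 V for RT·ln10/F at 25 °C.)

0.067 V

The Pb²⁺/Pb couple has the higher reduction potential and acts as the cathode, so E°_cell = -0.13 − (-0.26) = 0.13 V.
Balancing electrons gives n = 2; the reaction quotient is Q = [Ni²⁺]/[Pb²⁺] = 136.
At 25 °C, E = E° − (0.0592/n) log Q = 0.13 − (0.0592/2)(2.132) = 0.130 − 0.063 = 0.067 V.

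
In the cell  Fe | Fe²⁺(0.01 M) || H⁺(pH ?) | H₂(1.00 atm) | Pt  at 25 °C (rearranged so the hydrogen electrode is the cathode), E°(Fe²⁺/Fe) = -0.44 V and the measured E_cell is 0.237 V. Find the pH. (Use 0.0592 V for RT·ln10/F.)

pH = 4.43

E°_cell = 0.44 V and n = 2.
log Q = n(E° − E)/0.0592 = 2×(0.44 − 0.237)/0.0592 = 6.858.
With Q = [Fe²⁺]·P(H₂) / [H⁺]^2, solving for [H⁺] gives log[H⁺] = -4.429, so pH = 4.43.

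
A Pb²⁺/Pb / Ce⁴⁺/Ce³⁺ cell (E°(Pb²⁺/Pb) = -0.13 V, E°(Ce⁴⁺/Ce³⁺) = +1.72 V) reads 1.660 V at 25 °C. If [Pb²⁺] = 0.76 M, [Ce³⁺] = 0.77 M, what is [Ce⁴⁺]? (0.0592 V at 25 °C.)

From the Nernst equation, log Q = n(E° − E)/0.0592 = 2(1.85 − 1.660)/0.0592 = 6.419, so Q = 2.62 × 10^6.
With Q = [Pb²⁺]·[Ce³⁺]^2/[Ce⁴⁺]^2 and the known concentrations, [Ce⁴⁺]^2 in the denominator gives [Ce⁴⁺] = 4.1 × 10^-4 M.

4.1 × 10^-4 M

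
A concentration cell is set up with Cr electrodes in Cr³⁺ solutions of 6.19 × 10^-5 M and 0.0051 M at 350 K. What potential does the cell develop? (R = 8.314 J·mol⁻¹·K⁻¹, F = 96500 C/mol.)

0.044 V

Both half-cells are Cr³⁺/Cr, so E°_cell = 0. The concentrated side is the cathode; the cell reaction moves Cr³⁺ from high to low concentration with n = 3.
Q = [Cr³⁺]_dilute/[Cr³⁺]_conc = 6.19 × 10^-5/0.0051 = 0.0121.
E = 0 − (RT/nF) ln Q = −((8.314×350)/(3×96500))(-4.411) = 0.0443 V.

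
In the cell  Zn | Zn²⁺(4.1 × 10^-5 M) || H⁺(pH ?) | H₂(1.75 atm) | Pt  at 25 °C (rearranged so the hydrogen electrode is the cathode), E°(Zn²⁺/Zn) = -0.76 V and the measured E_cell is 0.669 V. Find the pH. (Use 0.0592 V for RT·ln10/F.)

E°_cell = 0.76 V and n = 2.
log Q = n(E° − E)/0.0592 = 2×(0.76 − 0.669)/0.0592 = 3.074.
With Q = [Zn²⁺]·P(H₂) / [H⁺]^2, solving for [H⁺] gives log[H⁺] = -3.609, so pH = 3.61.

pH = 3.61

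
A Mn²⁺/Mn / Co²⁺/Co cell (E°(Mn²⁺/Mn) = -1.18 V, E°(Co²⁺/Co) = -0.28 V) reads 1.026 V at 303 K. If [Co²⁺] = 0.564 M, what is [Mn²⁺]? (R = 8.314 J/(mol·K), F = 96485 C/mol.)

From the Nernst equation, ln Q = nF(E° − E)/RT = 2×96485×(0.90 − 1.026)/(8.314×303) = -9.652, so Q = 6.43 × 10^-5.
With Q = [Mn²⁺]/[Co²⁺] and the known concentrations, [Mn²⁺] in the numerator gives [Mn²⁺] = 3.6 × 10^-5 M.

3.6 × 10^-5 M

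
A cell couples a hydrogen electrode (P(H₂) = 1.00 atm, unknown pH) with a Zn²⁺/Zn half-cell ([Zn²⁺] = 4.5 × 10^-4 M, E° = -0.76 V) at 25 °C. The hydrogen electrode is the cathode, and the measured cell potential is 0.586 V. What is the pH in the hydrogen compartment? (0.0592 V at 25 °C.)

pH = 4.61

E°_cell = 0.76 V and n = 2.
log Q = n(E° − E)/0.0592 = 2×(0.76 − 0.586)/0.0592 = 5.878.
With Q = [Zn²⁺]·P(H₂) / [H⁺]^2, solving for [H⁺] gives log[H⁺] = -4.613, so pH = 4.61.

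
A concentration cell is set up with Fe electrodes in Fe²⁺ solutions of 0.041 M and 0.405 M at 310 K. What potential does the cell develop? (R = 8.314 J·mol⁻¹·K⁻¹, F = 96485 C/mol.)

Both half-cells are Fe²⁺/Fe, so E°_cell = 0. The concentrated side is the cathode; the cell reaction moves Fe²⁺ from high to low concentration with n = 2.
Q = [Fe²⁺]_dilute/[Fe²⁺]_conc = 0.041/0.405 = 0.101.
E = 0 − (RT/nF) ln Q = −((8.314×310)/(2×96485))(-2.290) = 0.0306 V.

0.031 V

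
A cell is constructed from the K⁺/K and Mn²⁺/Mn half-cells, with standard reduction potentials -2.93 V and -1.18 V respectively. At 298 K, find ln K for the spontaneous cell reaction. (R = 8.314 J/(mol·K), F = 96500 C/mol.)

ln K = 136.3

E°_cell = -1.18 − (-2.93) = 1.75 V, with n = 2 electrons transferred.
At equilibrium E = 0, so the Nernst equation gives ln K = nFE°/RT = (2)(96500)(1.75)/((8.314)(298)) = 136.32.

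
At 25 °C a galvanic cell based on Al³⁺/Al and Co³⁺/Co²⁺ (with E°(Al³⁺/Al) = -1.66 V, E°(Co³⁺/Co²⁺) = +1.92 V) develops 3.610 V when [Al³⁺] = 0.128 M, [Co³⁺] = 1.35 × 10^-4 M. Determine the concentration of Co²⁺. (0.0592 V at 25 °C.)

8.3 × 10^-5 M

From the Nernst equation, log Q = n(E° − E)/0.0592 = 3(3.58 − 3.610)/0.0592 = -1.520, so Q = 0.0302.
With Q = [Al³⁺]·[Co²⁺]^3/[Co³⁺]^3 and the known concentrations, [Co²⁺]^3 in the numerator gives [Co²⁺] = 8.3 × 10^-5 M.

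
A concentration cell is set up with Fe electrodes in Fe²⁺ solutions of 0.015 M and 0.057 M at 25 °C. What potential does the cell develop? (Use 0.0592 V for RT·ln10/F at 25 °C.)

0.017 V

Both half-cells are Fe²⁺/Fe, so E°_cell = 0. The concentrated side is the cathode; the cell reaction moves Fe²⁺ from high to low concentration with n = 2.
Q = [Fe²⁺]_dilute/[Fe²⁺]_conc = 0.015/0.057 = 0.263.
E = 0 − (0.0592/2) log Q = −(0.0592/2)(-0.580) = 0.0172 V.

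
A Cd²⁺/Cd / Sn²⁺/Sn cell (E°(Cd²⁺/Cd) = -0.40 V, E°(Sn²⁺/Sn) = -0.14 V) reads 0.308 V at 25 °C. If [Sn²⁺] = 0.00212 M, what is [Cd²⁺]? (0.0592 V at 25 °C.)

From the Nernst equation, log Q = n(E° − E)/0.0592 = 2(0.26 − 0.308)/0.0592 = -1.622, so Q = 0.0239.
With Q = [Cd²⁺]/[Sn²⁺] and the known concentrations, [Cd²⁺] in the numerator gives [Cd²⁺] = 5.1 × 10^-5 M.

5.1 × 10^-5 M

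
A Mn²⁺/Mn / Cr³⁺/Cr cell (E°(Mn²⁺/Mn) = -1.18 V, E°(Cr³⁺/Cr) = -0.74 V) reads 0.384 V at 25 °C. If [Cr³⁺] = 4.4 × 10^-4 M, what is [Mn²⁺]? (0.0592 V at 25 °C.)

0.45 M

From the Nernst equation, log Q = n(E° − E)/0.0592 = 6(0.44 − 0.384)/0.0592 = 5.676, so Q = 4.74 × 10^5.
With Q = [Mn²⁺]^3/[Cr³⁺]^2 and the known concentrations, [Mn²⁺]^3 in the numerator gives [Mn²⁺] = 0.45 M.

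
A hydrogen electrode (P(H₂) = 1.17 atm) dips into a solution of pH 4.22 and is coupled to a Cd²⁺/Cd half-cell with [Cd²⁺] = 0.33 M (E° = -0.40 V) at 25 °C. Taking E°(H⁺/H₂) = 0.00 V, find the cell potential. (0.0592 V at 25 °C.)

0.16 V

The hydrogen couple is the cathode, so E°_cell = 0.40 V; n = 2.
[H⁺] = 10^(−4.22) = 6 × 10^-5 M, and Q = [Cd²⁺]·P(H₂) / [H⁺]^2 = 1.06 × 10^8.
E = E° − (0.0592/2) log Q = 0.40 − (0.0592/2)(8.027) = 0.162 V.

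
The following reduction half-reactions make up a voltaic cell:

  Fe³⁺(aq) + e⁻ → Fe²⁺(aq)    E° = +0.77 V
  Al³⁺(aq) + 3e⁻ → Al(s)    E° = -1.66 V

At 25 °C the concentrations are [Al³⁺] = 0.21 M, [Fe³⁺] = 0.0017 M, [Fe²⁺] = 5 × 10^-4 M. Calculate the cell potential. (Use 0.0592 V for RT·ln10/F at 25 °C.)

2.47 V

The Fe³⁺/Fe²⁺ couple has the higher reduction potential and acts as the cathode, so E°_cell = +0.77 − (-1.66) = 2.43 V.
Balancing electrons gives n = 3; the reaction quotient is Q = [Al³⁺]·[Fe²⁺]^3/[Fe³⁺]^3 = 0.00534.
At 25 °C, E = E° − (0.0592/n) log Q = 2.43 − (0.0592/3)(-2.272) = 2.430 + 0.045 = 2.475 V.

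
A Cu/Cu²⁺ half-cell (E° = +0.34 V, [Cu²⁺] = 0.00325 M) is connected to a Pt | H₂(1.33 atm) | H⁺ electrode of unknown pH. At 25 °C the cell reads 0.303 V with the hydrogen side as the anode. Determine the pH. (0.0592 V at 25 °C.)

E°_cell = 0.34 V and n = 2.
log Q = n(E° − E)/0.0592 = 2×(0.34 − 0.303)/0.0592 = 1.250.
With Q = [H⁺]^2 / ([Cu²⁺]·P(H₂)), solving for [H⁺] gives log[H⁺] = -0.557, so pH = 0.56.

pH = 0.56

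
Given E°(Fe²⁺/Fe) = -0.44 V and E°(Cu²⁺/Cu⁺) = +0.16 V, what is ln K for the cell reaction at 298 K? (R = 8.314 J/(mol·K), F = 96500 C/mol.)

ln K = 46.7

E°_cell = +0.16 − (-0.44) = 0.60 V, with n = 2 electrons transferred.
At equilibrium E = 0, so the Nernst equation gives ln K = nFE°/RT = (2)(96500)(0.60)/((8.314)(298)) = 46.74.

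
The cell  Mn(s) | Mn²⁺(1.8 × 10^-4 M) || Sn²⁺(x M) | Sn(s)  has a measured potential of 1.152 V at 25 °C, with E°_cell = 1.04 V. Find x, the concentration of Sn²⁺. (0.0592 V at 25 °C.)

From the Nernst equation, log Q = n(E° − E)/0.0592 = 2(1.04 − 1.152)/0.0592 = -3.784, so Q = 1.65 × 10^-4.
With Q = [Mn²⁺]/[Sn²⁺] and the known concentrations, [Sn²⁺] in the denominator gives [Sn²⁺] = 1.1 M.

1.1 M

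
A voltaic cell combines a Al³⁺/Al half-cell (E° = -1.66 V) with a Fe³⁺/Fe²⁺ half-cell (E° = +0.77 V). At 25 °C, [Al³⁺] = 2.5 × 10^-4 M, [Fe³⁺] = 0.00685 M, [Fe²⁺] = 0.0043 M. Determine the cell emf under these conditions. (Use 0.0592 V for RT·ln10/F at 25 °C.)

The Fe³⁺/Fe²⁺ couple has the higher reduction potential and acts as the cathode, so E°_cell = +0.77 − (-1.66) = 2.43 V.
Balancing electrons gives n = 3; the reaction quotient is Q = [Al³⁺]·[Fe²⁺]^3/[Fe³⁺]^3 = 6.18 × 10^-5.
At 25 °C, E = E° − (0.0592/n) log Q = 2.43 − (0.0592/3)(-4.209) = 2.430 + 0.083 = 2.513 V.

2.51 V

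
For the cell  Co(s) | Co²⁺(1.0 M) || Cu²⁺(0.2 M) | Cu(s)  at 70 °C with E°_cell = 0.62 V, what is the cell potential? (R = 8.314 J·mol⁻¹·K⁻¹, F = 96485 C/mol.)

Balancing electrons gives n = 2; the reaction quotient is Q = [Co²⁺]/[Cu²⁺] = 5.00.
E = E° − (RT/nF) ln Q = 0.62 − (8.314×343)/(2×96485) × (1.609) = 0.620 − 0.024 = 0.596 V.

0.596 V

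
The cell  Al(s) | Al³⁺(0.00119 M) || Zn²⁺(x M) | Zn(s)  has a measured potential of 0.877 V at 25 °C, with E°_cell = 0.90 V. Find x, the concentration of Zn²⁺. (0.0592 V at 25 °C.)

0.0019 M

From the Nernst equation, log Q = n(E° − E)/0.0592 = 6(0.90 − 0.877)/0.0592 = 2.331, so Q = 214.
With Q = [Al³⁺]^2/[Zn²⁺]^3 and the known concentrations, [Zn²⁺]^3 in the denominator gives [Zn²⁺] = 0.0019 M.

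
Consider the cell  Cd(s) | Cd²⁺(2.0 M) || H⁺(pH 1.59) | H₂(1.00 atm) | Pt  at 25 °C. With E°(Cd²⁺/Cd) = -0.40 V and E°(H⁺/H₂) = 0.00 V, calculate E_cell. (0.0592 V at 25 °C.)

The hydrogen couple is the cathode, so E°_cell = 0.40 V; n = 2.
[H⁺] = 10^(−1.59) = 0.026 M, and Q = [Cd²⁺]·P(H₂) / [H⁺]^2 = 3030.
E = E° − (0.0592/2) log Q = 0.40 − (0.0592/2)(3.481) = 0.297 V.

0.30 V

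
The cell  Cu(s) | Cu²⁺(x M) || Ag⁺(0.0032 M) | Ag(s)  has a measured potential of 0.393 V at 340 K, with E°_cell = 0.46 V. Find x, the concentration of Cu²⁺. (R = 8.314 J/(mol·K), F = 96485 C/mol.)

9.9 × 10^-4 M

From the Nernst equation, ln Q = nF(E° − E)/RT = 2×96485×(0.46 − 0.393)/(8.314×340) = 4.574, so Q = 96.9.
With Q = [Cu²⁺]/[Ag⁺]^2 and the known concentrations, [Cu²⁺] in the numerator gives [Cu²⁺] = 9.9 × 10^-4 M.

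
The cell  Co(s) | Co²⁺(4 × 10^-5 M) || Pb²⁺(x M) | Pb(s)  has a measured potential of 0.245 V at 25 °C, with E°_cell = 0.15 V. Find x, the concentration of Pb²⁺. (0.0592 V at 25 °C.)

From the Nernst equation, log Q = n(E° − E)/0.0592 = 2(0.15 − 0.245)/0.0592 = -3.209, so Q = 6.17 × 10^-4.
With Q = [Co²⁺]/[Pb²⁺] and the known concentrations, [Pb²⁺] in the denominator gives [Pb²⁺] = 0.065 M.

0.065 M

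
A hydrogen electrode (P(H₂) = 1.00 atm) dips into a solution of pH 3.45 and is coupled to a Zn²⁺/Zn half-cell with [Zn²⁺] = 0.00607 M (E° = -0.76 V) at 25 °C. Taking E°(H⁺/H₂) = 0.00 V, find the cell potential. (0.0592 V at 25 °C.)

The hydrogen couple is the cathode, so E°_cell = 0.76 V; n = 2.
[H⁺] = 10^(−3.45) = 3.5 × 10^-4 M, and Q = [Zn²⁺]·P(H₂) / [H⁺]^2 = 4.82 × 10^4.
E = E° − (0.0592/2) log Q = 0.76 − (0.0592/2)(4.683) = 0.621 V.

0.62 V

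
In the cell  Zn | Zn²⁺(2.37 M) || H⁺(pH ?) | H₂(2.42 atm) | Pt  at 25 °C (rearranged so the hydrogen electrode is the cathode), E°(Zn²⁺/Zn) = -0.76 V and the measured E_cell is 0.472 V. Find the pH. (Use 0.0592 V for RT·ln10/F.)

pH = 4.49

E°_cell = 0.76 V and n = 2.
log Q = n(E° − E)/0.0592 = 2×(0.76 − 0.472)/0.0592 = 9.730.
With Q = [Zn²⁺]·P(H₂) / [H⁺]^2, solving for [H⁺] gives log[H⁺] = -4.486, so pH = 4.49.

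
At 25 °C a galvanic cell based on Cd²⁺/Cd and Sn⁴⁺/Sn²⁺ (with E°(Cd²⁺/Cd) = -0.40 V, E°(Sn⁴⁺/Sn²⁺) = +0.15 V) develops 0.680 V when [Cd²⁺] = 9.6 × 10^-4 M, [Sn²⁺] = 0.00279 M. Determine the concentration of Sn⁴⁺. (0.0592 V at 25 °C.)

0.066 M

From the Nernst equation, log Q = n(E° − E)/0.0592 = 2(0.55 − 0.680)/0.0592 = -4.392, so Q = 4.06 × 10^-5.
With Q = [Cd²⁺]·[Sn²⁺]/[Sn⁴⁺] and the known concentrations, [Sn⁴⁺] in the denominator gives [Sn⁴⁺] = 0.066 M.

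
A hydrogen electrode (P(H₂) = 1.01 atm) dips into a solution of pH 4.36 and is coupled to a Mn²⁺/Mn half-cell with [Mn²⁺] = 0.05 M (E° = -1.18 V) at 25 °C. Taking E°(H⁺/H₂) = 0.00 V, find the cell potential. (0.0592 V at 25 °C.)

0.96 V

The hydrogen couple is the cathode, so E°_cell = 1.18 V; n = 2.
[H⁺] = 10^(−4.36) = 4.4 × 10^-5 M, and Q = [Mn²⁺]·P(H₂) / [H⁺]^2 = 2.65 × 10^7.
E = E° − (0.0592/2) log Q = 1.18 − (0.0592/2)(7.423) = 0.960 V.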